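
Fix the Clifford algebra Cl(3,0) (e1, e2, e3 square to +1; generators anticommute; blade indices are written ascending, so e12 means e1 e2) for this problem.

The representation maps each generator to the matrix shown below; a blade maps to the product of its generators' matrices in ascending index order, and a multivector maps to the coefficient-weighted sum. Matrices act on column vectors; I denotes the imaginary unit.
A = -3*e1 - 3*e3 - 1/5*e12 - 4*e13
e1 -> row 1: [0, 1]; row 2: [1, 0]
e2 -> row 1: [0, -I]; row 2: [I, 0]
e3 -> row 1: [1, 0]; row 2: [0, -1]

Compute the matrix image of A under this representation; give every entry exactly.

Bivector images (products of the table entries): rho(e12) = rho(e1)rho(e2) = row 1: [I, 0]; row 2: [0, -I]; rho(e13) = rho(e1)rho(e3) = row 1: [0, -1]; row 2: [1, 0].
M = (-3)*rho(e1) + (-3)*rho(e3) + (-1/5)*rho(e12) + (-4)*rho(e13), summed entrywise:
Answer: row 1: [-3 - I/5, 1]; row 2: [-7, 3 + I/5]


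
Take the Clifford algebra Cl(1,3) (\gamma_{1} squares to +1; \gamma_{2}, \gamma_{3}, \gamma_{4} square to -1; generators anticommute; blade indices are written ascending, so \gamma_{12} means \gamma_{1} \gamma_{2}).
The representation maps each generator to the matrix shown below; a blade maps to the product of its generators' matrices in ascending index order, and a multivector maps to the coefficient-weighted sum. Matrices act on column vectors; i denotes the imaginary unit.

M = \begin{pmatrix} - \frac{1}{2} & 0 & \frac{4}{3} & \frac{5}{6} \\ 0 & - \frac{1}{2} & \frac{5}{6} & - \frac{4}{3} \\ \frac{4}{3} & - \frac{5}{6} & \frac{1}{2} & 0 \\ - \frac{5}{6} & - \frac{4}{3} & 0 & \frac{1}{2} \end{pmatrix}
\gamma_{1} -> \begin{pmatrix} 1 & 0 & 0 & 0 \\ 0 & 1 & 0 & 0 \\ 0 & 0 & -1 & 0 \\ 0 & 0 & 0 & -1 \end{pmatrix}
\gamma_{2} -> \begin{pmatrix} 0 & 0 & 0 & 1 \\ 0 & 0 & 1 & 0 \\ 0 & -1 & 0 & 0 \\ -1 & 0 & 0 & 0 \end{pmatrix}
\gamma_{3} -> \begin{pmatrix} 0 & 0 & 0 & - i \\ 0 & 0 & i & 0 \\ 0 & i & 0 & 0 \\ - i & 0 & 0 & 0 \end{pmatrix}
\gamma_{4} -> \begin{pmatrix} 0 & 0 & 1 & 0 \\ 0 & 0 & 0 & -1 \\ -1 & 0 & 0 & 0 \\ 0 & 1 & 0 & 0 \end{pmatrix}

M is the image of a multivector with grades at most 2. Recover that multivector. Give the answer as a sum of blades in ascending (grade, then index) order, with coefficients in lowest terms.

Method: the blade images are trace-orthogonal — tr(rho(e_A) rho(e_B)^-1) = 4 if A = B and 0 otherwise — and rho(e_A)^-1 = (e_A)^2 * rho(e_A) with (e_A)^2 = +1 or -1, so the coefficient of e_A in the preimage is (e_A)^2 * tr(M rho(e_A))/4.
Nonzero projections over blades of grade <= 2: \gamma_{1}: (\gamma_{1})^2 = +1, tr(M rho(\gamma_{1})) = -2, coefficient -\frac{1}{2}; \gamma_{2}: (\gamma_{2})^2 = -1, tr(M rho(\gamma_{2})) = - \frac{10}{3}, coefficient \frac{5}{6}; \gamma_{14}: (\gamma_{14})^2 = +1, tr(M rho(\gamma_{14})) = \frac{16}{3}, coefficient \frac{4}{3}. Every other blade of grade <= 2 projects to 0.
Answer: -\frac{1}{2} \gamma_{1} + \frac{5}{6} \gamma_{2} + \frac{4}{3} \gamma_{14}


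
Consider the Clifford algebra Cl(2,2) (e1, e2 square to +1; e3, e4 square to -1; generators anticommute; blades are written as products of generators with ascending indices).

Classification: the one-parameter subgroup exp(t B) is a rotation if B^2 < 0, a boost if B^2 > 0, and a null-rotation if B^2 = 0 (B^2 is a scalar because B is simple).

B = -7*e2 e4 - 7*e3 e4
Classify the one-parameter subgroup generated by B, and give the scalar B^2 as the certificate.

B^2 term by term: the squares give (-7)^2*(e2 e4)^2 + (-7)^2*(e3 e4)^2 = 49*(+1) + 49*(-1) = 0 (each basis 2-blade squares to minus the product of its generators' squares); cross terms between blades sharing an index anticommute and cancel. So B^2 = 0.
Answer: null-rotation, certificate B^2 = 0. The invariant at work: B^2 = 0 is unchanged by conjugation, hence its sign classifies the subgroup whatever basis B is written in.


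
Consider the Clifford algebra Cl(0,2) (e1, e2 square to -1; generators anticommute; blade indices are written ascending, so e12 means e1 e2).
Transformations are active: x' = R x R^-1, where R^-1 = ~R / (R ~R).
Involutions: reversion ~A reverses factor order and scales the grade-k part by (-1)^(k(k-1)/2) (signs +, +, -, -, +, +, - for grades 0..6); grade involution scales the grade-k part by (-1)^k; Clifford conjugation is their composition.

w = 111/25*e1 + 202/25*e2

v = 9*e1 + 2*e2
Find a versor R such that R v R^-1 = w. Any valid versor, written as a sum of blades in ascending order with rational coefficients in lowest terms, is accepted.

Reasoning: v^2 = w^2 = -85 since conjugation preserves the quadratic form; R = v + w = 336/25*e1 + 252/25*e2 is then valid when invertible, keeping its own part and reversing (v - w)/2.
Answer: 336/25*e1 + 252/25*e2


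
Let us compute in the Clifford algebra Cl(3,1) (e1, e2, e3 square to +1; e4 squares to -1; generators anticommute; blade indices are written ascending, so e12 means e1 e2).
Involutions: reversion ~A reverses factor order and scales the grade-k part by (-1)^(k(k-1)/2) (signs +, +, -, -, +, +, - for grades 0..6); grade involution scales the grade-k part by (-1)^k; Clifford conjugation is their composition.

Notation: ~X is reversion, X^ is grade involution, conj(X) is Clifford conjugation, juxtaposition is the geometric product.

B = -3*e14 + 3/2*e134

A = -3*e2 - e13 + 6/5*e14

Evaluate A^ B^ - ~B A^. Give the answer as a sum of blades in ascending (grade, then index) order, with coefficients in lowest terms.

first term: -18/5 + 9/5*e3 - 3/2*e4 - 3*e34 + 9*e124 + 9/2*e1234
second term: 18/5 + 9/5*e3 - 3/2*e4 - 3*e34 - 9*e124 - 9/2*e1234
Answer: -36/5 + 18*e124 + 9*e1234


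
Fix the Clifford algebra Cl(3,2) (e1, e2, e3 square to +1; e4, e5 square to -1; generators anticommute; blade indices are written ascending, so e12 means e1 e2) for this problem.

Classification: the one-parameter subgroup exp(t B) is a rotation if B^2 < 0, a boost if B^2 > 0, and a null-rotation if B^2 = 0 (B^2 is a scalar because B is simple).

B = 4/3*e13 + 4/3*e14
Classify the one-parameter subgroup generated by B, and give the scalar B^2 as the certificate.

B^2 term by term: the squares give (4/3)^2*(e13)^2 + (4/3)^2*(e14)^2 = 16/9*(-1) + 16/9*(+1) = 0 (each basis 2-blade squares to minus the product of its generators' squares); cross terms between blades sharing an index anticommute and cancel. So B^2 = 0.
Answer: null-rotation, certificate B^2 = 0. Note: conjugating B changes its blade decomposition but never the scalar B^2 = 0, whose sign settles the classification.


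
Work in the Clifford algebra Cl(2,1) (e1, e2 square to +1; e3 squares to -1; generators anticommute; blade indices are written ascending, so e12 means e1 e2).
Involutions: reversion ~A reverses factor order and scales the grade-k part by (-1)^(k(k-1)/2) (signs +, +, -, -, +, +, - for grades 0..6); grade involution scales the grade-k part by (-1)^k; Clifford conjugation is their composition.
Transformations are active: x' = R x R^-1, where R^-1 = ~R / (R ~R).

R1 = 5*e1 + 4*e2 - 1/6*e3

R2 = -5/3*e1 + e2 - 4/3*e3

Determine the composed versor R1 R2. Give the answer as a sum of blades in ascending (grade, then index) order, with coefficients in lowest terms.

Distribute over the terms of R1 (each basis-blade product reordered to ascending indices, repeated generators contracted through their squares):
(5*e1) R2 = -25/3 + 5*e12 - 20/3*e13
(4*e2) R2 = 4 + 20/3*e12 - 16/3*e23
(-1/6*e3) R2 = -2/9 - 5/18*e13 + 1/6*e23
Summing the partial products and collecting blades:
Answer: -41/9 + 35/3*e12 - 125/18*e13 - 31/6*e23


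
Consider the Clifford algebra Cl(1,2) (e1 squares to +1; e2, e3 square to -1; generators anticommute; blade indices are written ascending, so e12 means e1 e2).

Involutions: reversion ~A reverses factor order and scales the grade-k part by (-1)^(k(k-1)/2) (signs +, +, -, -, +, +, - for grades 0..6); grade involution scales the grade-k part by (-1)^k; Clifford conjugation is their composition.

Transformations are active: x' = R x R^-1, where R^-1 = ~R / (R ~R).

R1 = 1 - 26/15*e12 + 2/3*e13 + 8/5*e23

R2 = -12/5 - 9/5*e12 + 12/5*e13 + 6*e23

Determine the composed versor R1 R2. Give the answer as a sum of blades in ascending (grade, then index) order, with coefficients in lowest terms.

Distribute over the terms of R1 (each basis-blade product reordered to ascending indices, repeated generators contracted through their squares):
(1) R2 = -12/5 - 9/5*e12 + 12/5*e13 + 6*e23
(-26/15*e12) R2 = 78/25 + 104/25*e12 + 52/5*e13 + 104/25*e23
(2/3*e13) R2 = 8/5 + 4*e12 - 8/5*e13 - 6/5*e23
(8/5*e23) R2 = -48/5 - 96/25*e12 - 72/25*e13 - 96/25*e23
Summing the partial products and collecting blades:
Answer: -182/25 + 63/25*e12 + 208/25*e13 + 128/25*e23


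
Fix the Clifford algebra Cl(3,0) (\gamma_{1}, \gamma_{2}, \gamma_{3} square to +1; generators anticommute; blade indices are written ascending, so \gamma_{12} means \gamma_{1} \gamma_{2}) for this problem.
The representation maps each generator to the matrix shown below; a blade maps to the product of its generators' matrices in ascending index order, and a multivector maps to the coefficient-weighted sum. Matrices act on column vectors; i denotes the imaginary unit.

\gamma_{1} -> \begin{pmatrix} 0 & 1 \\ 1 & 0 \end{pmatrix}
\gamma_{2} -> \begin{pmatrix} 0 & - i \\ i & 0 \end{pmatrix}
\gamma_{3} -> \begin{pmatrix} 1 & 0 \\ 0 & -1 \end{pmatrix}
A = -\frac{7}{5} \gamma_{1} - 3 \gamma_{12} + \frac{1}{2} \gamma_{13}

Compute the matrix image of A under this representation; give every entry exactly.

Bivector images (products of the table entries): rho(\gamma_{12}) = rho(\gamma_{1})rho(\gamma_{2}) = \begin{pmatrix} i & 0 \\ 0 & - i \end{pmatrix}; rho(\gamma_{13}) = rho(\gamma_{1})rho(\gamma_{3}) = \begin{pmatrix} 0 & -1 \\ 1 & 0 \end{pmatrix}.
M = (-\frac{7}{5})*rho(\gamma_{1}) + (-3)*rho(\gamma_{12}) + (\frac{1}{2})*rho(\gamma_{13}), summed entrywise:
Answer: \begin{pmatrix} - 3 i & - \frac{19}{10} \\ - \frac{9}{10} & 3 i \end{pmatrix}


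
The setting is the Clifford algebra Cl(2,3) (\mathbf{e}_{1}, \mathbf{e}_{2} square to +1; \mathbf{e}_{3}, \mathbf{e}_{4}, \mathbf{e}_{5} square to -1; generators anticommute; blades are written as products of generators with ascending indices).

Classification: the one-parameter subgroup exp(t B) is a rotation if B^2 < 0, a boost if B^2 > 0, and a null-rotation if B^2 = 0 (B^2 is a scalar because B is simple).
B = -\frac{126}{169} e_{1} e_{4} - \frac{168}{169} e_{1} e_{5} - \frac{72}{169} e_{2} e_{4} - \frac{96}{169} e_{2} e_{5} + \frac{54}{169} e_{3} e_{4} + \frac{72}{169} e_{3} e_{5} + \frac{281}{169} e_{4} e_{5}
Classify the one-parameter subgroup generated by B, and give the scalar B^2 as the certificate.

B^2 term by term: the squares give (-\frac{126}{169})^2*(e_{1} e_{4})^2 + (-\frac{168}{169})^2*(e_{1} e_{5})^2 + (-\frac{72}{169})^2*(e_{2} e_{4})^2 + (-\frac{96}{169})^2*(e_{2} e_{5})^2 + (\frac{54}{169})^2*(e_{3} e_{4})^2 + (\frac{72}{169})^2*(e_{3} e_{5})^2 + (\frac{281}{169})^2*(e_{4} e_{5})^2 = \frac{15876}{28561}*(+1) + \frac{28224}{28561}*(+1) + \frac{5184}{28561}*(+1) + \frac{9216}{28561}*(+1) + \frac{2916}{28561}*(-1) + \frac{5184}{28561}*(-1) + \frac{78961}{28561}*(-1) = -1 (each basis 2-blade squares to minus the product of its generators' squares); cross terms between blades sharing an index anticommute and cancel; the commuting (index-disjoint) pairs give grade-4 terms 2*c*c'*(blade product), which cancel blade by blade — e_{1} e_{2} e_{4} e_{5}: -\frac{24192}{28561} + \frac{24192}{28561} = 0; e_{1} e_{3} e_{4} e_{5}: \frac{18144}{28561} - \frac{18144}{28561} = 0; e_{2} e_{3} e_{4} e_{5}: \frac{10368}{28561} - \frac{10368}{28561} = 0 — confirming B is simple. So B^2 = -1.
Answer: rotation, certificate B^2 = -1. No conjugation can change B^2 = -1; the sign gives the class.


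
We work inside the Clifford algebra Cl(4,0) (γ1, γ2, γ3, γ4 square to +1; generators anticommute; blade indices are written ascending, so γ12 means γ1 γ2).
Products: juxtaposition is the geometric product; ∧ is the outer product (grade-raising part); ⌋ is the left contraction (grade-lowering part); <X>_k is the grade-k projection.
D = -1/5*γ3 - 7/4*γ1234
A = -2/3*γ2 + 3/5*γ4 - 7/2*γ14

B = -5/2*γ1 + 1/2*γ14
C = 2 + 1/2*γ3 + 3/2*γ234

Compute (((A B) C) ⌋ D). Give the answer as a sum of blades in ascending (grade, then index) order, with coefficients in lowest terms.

step 1: 7/4 - 3/10*γ1 - 35/4*γ4 - 5/3*γ12 + 3/2*γ14 + 1/3*γ124
step 2: 7/2 - 3/5*γ1 + 7/8*γ3 - 35/2*γ4 - 10/3*γ12 + 7/20*γ13 + 3*γ14 - 105/8*γ23 + 35/8*γ34 + 17/12*γ123 + 2/3*γ124 - 13/4*γ134 + 21/8*γ234 - 37/60*γ1234
step 3: 217/240 - 147/32*γ1 - 91/16*γ2 - 28/15*γ3 + 119/48*γ4 + 245/32*γ12 - 735/32*γ14 + 21/4*γ23 - 49/80*γ24 - 35/6*γ34 - 245/8*γ123 - 49/32*γ124 + 21/20*γ234 - 49/8*γ1234
Answer: 217/240 - 147/32*γ1 - 91/16*γ2 - 28/15*γ3 + 119/48*γ4 + 245/32*γ12 - 735/32*γ14 + 21/4*γ23 - 49/80*γ24 - 35/6*γ34 - 245/8*γ123 - 49/32*γ124 + 21/20*γ234 - 49/8*γ1234


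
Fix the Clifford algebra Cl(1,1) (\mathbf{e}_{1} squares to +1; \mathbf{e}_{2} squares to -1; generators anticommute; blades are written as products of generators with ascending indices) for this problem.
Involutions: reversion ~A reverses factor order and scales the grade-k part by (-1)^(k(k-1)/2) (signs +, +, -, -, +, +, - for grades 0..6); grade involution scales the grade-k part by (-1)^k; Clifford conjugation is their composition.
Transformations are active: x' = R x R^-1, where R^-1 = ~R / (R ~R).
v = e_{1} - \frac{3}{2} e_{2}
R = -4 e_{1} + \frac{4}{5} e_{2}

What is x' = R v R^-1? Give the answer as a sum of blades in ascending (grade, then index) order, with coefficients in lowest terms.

~R = -4 e_{1} + \frac{4}{5} e_{2}, and R ~R = \frac{384}{25}, so R^-1 = ~R / (\frac{384}{25}).
R v = -\frac{14}{5} + \frac{26}{5} e_{1} e_{2}
Answer: \frac{11}{24} e_{1} + \frac{29}{24} e_{2}


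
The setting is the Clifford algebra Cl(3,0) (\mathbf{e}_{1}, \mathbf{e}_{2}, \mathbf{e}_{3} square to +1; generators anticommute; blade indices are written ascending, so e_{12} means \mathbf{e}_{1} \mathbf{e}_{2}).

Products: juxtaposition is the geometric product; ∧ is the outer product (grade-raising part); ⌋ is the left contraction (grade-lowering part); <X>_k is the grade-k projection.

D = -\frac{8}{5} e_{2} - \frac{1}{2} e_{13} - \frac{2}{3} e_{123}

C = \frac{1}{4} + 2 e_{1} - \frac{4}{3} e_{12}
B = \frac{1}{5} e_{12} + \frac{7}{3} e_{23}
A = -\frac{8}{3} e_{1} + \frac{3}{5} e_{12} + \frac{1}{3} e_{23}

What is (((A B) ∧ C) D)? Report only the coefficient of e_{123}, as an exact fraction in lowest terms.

step 1: -\frac{202}{225} - \frac{8}{15} e_{2} + \frac{4}{3} e_{13} - \frac{56}{9} e_{123}
step 2: -\frac{101}{450} - \frac{404}{225} e_{1} - \frac{2}{15} e_{2} + \frac{1528}{675} e_{12} + \frac{1}{3} e_{13} - \frac{14}{9} e_{123}
step 3: -\frac{887}{1350} - \frac{12224}{3375} e_{1} + \frac{343}{375} e_{2} + \frac{4874}{2025} e_{3} + \frac{3232}{1125} e_{12} - \frac{2219}{900} e_{13} + \frac{524}{225} e_{23} + \frac{416}{675} e_{123}
Answer: \frac{416}{675}


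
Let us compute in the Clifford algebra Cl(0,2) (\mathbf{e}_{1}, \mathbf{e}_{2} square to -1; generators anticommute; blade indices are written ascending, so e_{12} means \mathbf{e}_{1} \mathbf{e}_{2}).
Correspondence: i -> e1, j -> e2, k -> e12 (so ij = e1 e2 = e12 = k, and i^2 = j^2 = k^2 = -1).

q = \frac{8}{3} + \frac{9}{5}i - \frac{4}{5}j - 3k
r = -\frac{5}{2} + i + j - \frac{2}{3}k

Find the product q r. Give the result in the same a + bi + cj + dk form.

In blades: q = \frac{8}{3} + \frac{9}{5} e_{1} - \frac{4}{5} e_{2} - 3 e_{12}, r = -\frac{5}{2} + e_{1} + e_{2} - \frac{2}{3} e_{12}.
Distribute q over r term by term (generator squares from the signature, products reordered to ascending indices): (\frac{8}{3})*r = -\frac{20}{3} + \frac{8}{3} e_{1} + \frac{8}{3} e_{2} - \frac{16}{9} e_{12}; (\frac{9}{5} e_{1})*r = -\frac{9}{5} - \frac{9}{2} e_{1} + \frac{6}{5} e_{2} + \frac{9}{5} e_{12}; (-\frac{4}{5} e_{2})*r = \frac{4}{5} + \frac{8}{15} e_{1} + 2 e_{2} + \frac{4}{5} e_{12}; (-3 e_{12})*r = -2 + 3 e_{1} - 3 e_{2} + \frac{15}{2} e_{12}.
Sum: -\frac{29}{3} + \frac{17}{10} e_{1} + \frac{43}{15} e_{2} + \frac{749}{90} e_{12}; translating back through the correspondence:
Answer: -\frac{29}{3} + \frac{17}{10}i + \frac{43}{15}j + \frac{749}{90}k


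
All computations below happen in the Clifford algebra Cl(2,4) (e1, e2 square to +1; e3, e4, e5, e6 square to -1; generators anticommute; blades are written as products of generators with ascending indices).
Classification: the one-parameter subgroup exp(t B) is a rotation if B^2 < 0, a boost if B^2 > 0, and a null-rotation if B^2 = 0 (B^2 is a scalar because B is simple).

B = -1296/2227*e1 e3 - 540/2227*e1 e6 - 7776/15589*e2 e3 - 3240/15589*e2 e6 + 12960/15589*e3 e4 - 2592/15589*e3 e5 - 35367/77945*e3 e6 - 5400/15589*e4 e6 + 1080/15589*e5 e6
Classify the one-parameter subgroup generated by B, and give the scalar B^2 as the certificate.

B^2 term by term: the squares give (-1296/2227)^2*(e1 e3)^2 + (-540/2227)^2*(e1 e6)^2 + (-7776/15589)^2*(e2 e3)^2 + (-3240/15589)^2*(e2 e6)^2 + (12960/15589)^2*(e3 e4)^2 + (-2592/15589)^2*(e3 e5)^2 + (-35367/77945)^2*(e3 e6)^2 + (-5400/15589)^2*(e4 e6)^2 + (1080/15589)^2*(e5 e6)^2 = 1679616/4959529*(+1) + 291600/4959529*(+1) + 60466176/243016921*(+1) + 10497600/243016921*(+1) + 167961600/243016921*(-1) + 6718464/243016921*(-1) + 1250824689/6075423025*(-1) + 29160000/243016921*(-1) + 1166400/243016921*(-1) = -9/25 (each basis 2-blade squares to minus the product of its generators' squares); cross terms between blades sharing an index anticommute and cancel; the commuting (index-disjoint) pairs give grade-4 terms 2*c*c'*(blade product), which cancel blade by blade — e1 e2 e3 e6: -8398080/34716703 + 8398080/34716703 = 0; e1 e3 e4 e6: 13996800/34716703 - 13996800/34716703 = 0; e1 e3 e5 e6: -2799360/34716703 + 2799360/34716703 = 0; e2 e3 e4 e6: 83980800/243016921 - 83980800/243016921 = 0; e2 e3 e5 e6: -16796160/243016921 + 16796160/243016921 = 0; e3 e4 e5 e6: 27993600/243016921 - 27993600/243016921 = 0 — confirming B is simple. So B^2 = -9/25.
Answer: rotation, certificate B^2 = -9/25. Note: conjugating B changes its blade decomposition but never the scalar B^2 = -9/25, whose sign settles the classification.


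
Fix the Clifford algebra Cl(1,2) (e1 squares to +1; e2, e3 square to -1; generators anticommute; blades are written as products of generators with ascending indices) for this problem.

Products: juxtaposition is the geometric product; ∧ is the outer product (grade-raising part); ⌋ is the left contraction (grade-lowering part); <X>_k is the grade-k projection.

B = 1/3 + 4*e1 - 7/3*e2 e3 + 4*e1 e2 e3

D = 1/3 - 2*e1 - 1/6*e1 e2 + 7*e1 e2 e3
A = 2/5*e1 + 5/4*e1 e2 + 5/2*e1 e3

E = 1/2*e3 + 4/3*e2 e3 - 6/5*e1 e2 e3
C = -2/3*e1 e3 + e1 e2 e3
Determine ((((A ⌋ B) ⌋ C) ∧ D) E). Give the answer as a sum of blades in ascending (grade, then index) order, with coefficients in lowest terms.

step 1: 8/5 - 10*e2 + 5*e3 + 8/5*e2 e3
step 2: -74/15*e1 - 5*e1 e2 - 166/15*e1 e3 + 8/5*e1 e2 e3
step 3: -74/45*e1 - 5/3*e1 e2 - 166/45*e1 e3 + 8/15*e1 e2 e3
step 4: 16/25 + 17/15*e1 - 332/75*e2 + 2*e3 - 140/27*e1 e2 + 7/5*e1 e3 + 148/75*e2 e3 - 817/270*e1 e2 e3
Answer: 16/25 + 17/15*e1 - 332/75*e2 + 2*e3 - 140/27*e1 e2 + 7/5*e1 e3 + 148/75*e2 e3 - 817/270*e1 e2 e3


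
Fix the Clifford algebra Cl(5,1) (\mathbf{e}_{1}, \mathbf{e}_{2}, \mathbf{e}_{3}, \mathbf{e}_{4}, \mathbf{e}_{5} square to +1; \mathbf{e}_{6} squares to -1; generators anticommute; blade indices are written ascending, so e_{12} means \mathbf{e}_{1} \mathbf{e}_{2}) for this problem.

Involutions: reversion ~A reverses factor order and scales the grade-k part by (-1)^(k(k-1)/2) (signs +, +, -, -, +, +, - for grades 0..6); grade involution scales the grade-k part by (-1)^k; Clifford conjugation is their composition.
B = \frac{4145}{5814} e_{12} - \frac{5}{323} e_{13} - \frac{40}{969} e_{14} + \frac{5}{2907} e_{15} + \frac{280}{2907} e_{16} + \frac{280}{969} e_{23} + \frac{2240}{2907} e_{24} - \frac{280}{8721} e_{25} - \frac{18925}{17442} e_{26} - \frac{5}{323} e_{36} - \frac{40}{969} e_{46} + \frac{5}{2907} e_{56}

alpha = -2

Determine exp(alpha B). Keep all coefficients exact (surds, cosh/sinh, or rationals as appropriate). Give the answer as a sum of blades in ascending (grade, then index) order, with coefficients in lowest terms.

B^2 term by term: the squares give (\frac{4145}{5814})^2*(e_{12})^2 + (-\frac{5}{323})^2*(e_{13})^2 + (-\frac{40}{969})^2*(e_{14})^2 + (\frac{5}{2907})^2*(e_{15})^2 + (\frac{280}{2907})^2*(e_{16})^2 + (\frac{280}{969})^2*(e_{23})^2 + (\frac{2240}{2907})^2*(e_{24})^2 + (-\frac{280}{8721})^2*(e_{25})^2 + (-\frac{18925}{17442})^2*(e_{26})^2 + (-\frac{5}{323})^2*(e_{36})^2 + (-\frac{40}{969})^2*(e_{46})^2 + (\frac{5}{2907})^2*(e_{56})^2 = \frac{17181025}{33802596}*(-1) + \frac{25}{104329}*(-1) + \frac{1600}{938961}*(-1) + \frac{25}{8450649}*(-1) + \frac{78400}{8450649}*(+1) + \frac{78400}{938961}*(-1) + \frac{5017600}{8450649}*(-1) + \frac{78400}{76055841}*(-1) + \frac{358155625}{304223364}*(+1) + \frac{25}{104329}*(+1) + \frac{1600}{938961}*(+1) + \frac{25}{8450649}*(+1) = 0 (each basis 2-blade squares to minus the product of its generators' squares); cross terms between blades sharing an index anticommute and cancel; the commuting (index-disjoint) pairs give grade-4 terms 2*c*c'*(blade product), which cancel blade by blade — e_{1234}: \frac{22400}{938961} - \frac{22400}{938961} = 0; e_{1235}: -\frac{2800}{2816883} + \frac{2800}{2816883} = 0; e_{1236}: -\frac{20725}{938961} - \frac{94625}{2816883} + \frac{156800}{2816883} = 0; e_{1245}: -\frac{22400}{8450649} + \frac{22400}{8450649} = 0; e_{1246}: -\frac{165800}{2816883} - \frac{757000}{8450649} + \frac{1254400}{8450649} = 0; e_{1256}: \frac{20725}{8450649} + \frac{94625}{25351947} - \frac{156800}{25351947} = 0; e_{1346}: \frac{400}{312987} - \frac{400}{312987} = 0; e_{1356}: -\frac{50}{938961} + \frac{50}{938961} = 0; e_{1456}: -\frac{400}{2816883} + \frac{400}{2816883} = 0; e_{2346}: -\frac{22400}{938961} + \frac{22400}{938961} = 0; e_{2356}: \frac{2800}{2816883} - \frac{2800}{2816883} = 0; e_{2456}: \frac{22400}{8450649} - \frac{22400}{8450649} = 0 — confirming B is simple. So B^2 = 0.
B^2 = 0, hence only two terms survive: exp(alpha B) = 1 + alpha B (parabolic case).
Answer: 1 - \frac{4145}{2907} e_{12} + \frac{10}{323} e_{13} + \frac{80}{969} e_{14} - \frac{10}{2907} e_{15} - \frac{560}{2907} e_{16} - \frac{560}{969} e_{23} - \frac{4480}{2907} e_{24} + \frac{560}{8721} e_{25} + \frac{18925}{8721} e_{26} + \frac{10}{323} e_{36} + \frac{80}{969} e_{46} - \frac{10}{2907} e_{56}


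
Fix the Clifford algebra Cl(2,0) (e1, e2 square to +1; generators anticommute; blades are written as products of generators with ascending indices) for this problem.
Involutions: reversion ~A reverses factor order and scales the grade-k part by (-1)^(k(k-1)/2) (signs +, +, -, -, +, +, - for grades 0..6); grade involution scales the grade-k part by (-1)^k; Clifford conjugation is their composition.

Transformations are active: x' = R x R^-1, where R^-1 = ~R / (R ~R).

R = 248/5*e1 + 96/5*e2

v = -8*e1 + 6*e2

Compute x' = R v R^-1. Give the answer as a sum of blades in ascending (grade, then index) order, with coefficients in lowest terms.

~R = 248/5*e1 + 96/5*e2, and R ~R = 14144/5, so R^-1 = ~R / (14144/5).
R v = -1408/5 + 2256/5*e1 e2
Answer: -2072/1105*e1 - 10854/1105*e2


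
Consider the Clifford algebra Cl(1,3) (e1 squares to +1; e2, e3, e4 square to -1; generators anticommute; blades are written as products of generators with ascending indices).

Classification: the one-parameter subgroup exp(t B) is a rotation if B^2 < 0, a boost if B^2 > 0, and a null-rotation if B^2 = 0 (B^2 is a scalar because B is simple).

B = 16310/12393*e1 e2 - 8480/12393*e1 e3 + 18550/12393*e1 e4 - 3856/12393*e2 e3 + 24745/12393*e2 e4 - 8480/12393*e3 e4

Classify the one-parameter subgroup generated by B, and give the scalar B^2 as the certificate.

B^2 term by term: the squares give (16310/12393)^2*(e1 e2)^2 + (-8480/12393)^2*(e1 e3)^2 + (18550/12393)^2*(e1 e4)^2 + (-3856/12393)^2*(e2 e3)^2 + (24745/12393)^2*(e2 e4)^2 + (-8480/12393)^2*(e3 e4)^2 = 266016100/153586449*(+1) + 71910400/153586449*(+1) + 344102500/153586449*(+1) + 14868736/153586449*(-1) + 612315025/153586449*(-1) + 71910400/153586449*(-1) = -1/9 (each basis 2-blade squares to minus the product of its generators' squares); cross terms between blades sharing an index anticommute and cancel; the commuting (index-disjoint) pairs give grade-4 terms 2*c*c'*(blade product), which cancel blade by blade — e1 e2 e3 e4: -276617600/153586449 + 419675200/153586449 - 143057600/153586449 = 0 — confirming B is simple. So B^2 = -1/9.
Answer: rotation, certificate B^2 = -1/9. The scalar -1/9 is the complete invariant here: its sign names the subgroup type.


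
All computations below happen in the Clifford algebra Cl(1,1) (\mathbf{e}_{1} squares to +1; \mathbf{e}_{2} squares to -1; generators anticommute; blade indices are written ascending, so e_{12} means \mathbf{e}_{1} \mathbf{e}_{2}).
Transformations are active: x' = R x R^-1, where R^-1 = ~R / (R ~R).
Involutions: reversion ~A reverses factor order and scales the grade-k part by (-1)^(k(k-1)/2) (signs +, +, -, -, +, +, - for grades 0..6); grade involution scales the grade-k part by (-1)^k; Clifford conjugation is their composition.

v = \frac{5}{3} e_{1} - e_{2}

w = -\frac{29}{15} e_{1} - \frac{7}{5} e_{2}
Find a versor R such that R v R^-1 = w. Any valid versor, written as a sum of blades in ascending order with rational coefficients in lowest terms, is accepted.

Here q(v) = q(w) = \frac{16}{9}; the classical choice R = v + w = -\frac{4}{15} e_{1} - \frac{12}{5} e_{2} then realises v -> w under the sandwich.
Answer: -\frac{4}{15} e_{1} - \frac{12}{5} e_{2}


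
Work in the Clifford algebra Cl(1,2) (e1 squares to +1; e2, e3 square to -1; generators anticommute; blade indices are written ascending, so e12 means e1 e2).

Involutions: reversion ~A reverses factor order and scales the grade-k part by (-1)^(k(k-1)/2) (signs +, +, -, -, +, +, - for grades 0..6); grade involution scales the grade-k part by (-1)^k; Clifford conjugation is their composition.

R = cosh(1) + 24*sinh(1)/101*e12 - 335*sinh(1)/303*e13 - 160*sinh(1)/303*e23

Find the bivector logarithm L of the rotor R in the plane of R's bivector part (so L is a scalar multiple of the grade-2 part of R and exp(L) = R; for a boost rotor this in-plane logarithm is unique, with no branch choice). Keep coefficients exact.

The scalar part of R is cosh(1), which determines |rapidity| via cosh; the sign lives in the bivector part, and pairing them (bivector part over sinh of the rapidity = the plane) gives the unique in-plane L = rapidity * plane.
Concretely: cosh(rapidity) = cosh(1) gives rapidity = ±1, and since rapidity/sinh(rapidity) is even the sign is immaterial: L = (rapidity/sinh(rapidity)) * <R>_2 = (1/sinh(1)) * <R>_2.
Answer: 24/101*e12 - 335/303*e13 - 160/303*e23


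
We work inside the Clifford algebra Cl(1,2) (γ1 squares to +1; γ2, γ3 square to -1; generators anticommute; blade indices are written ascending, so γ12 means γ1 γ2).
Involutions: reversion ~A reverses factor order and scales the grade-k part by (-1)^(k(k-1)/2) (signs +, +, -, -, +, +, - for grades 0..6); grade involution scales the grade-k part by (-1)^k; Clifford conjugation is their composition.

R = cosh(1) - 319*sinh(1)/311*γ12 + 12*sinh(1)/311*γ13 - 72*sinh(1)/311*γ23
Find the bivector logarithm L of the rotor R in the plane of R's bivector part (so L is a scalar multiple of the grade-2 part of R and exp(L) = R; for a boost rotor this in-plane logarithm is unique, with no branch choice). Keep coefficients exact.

The scalar part of R is cosh(1), giving the rapidity magnitude (cosh is even); the bivector part supplies orientation, its quotient by sinh of the rapidity is the plane, and L = rapidity * plane — unique in that plane, since flipping both signs leaves L unchanged.
Concretely: cosh(rapidity) = cosh(1) gives rapidity = ±1, and since rapidity/sinh(rapidity) is even the sign is immaterial: L = (rapidity/sinh(rapidity)) * <R>_2 = (1/sinh(1)) * <R>_2.
Answer: -319/311*γ12 + 12/311*γ13 - 72/311*γ23


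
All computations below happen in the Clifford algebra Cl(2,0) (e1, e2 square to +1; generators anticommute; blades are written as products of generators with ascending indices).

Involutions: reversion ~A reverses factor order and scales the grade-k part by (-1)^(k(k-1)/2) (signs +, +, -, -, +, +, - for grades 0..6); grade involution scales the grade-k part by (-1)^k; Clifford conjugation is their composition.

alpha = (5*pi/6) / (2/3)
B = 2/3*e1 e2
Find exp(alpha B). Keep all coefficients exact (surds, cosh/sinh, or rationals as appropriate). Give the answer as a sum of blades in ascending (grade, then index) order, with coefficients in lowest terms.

B^2 = (2/3)^2*(e1 e2)^2 = 4/9*(-1) = -4/9 (a basis 2-blade squares to minus the product of its generators' squares).
B^2 = -4/9 — a negative square means the series sums to a rotation: l = 2/3, alpha*l = 5*pi/6, so exp(alpha B) = cos(5*pi/6) + (sin(5*pi/6)/(2/3))*B = -sqrt(3)/2 + (3/4)*B.
Answer: -sqrt(3)/2 + 1/2*e1 e2


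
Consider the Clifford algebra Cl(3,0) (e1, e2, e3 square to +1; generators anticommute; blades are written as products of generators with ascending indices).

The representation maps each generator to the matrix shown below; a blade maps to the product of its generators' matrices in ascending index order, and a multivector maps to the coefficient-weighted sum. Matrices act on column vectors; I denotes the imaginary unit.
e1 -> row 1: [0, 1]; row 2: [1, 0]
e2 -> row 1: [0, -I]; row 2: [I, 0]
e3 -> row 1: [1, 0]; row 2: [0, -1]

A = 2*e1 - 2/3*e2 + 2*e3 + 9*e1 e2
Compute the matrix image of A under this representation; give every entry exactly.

Bivector images (products of the table entries): rho(e1 e2) = rho(e1)rho(e2) = row 1: [I, 0]; row 2: [0, -I].
M = (2)*rho(e1) + (-2/3)*rho(e2) + (2)*rho(e3) + (9)*rho(e1 e2), summed entrywise:
Answer: row 1: [2 + 9*I, 2 + 2*I/3]; row 2: [2 - 2*I/3, -2 - 9*I]


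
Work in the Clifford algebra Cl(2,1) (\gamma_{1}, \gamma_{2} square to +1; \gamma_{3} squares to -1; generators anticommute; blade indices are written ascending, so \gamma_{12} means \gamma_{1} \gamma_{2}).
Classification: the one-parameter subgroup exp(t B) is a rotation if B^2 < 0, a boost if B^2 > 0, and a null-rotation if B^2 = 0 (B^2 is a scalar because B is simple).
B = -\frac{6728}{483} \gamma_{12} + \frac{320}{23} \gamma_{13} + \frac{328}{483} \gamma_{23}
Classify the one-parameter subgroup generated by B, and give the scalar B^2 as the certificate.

B^2 term by term: the squares give (-\frac{6728}{483})^2*(\gamma_{12})^2 + (\frac{320}{23})^2*(\gamma_{13})^2 + (\frac{328}{483})^2*(\gamma_{23})^2 = \frac{45265984}{233289}*(-1) + \frac{102400}{529}*(+1) + \frac{107584}{233289}*(+1) = 0 (each basis 2-blade squares to minus the product of its generators' squares); cross terms between blades sharing an index anticommute and cancel. So B^2 = 0.
Answer: null-rotation, certificate B^2 = 0. The invariant at work: B^2 = 0 is unchanged by conjugation, hence its sign classifies the subgroup whatever basis B is written in.


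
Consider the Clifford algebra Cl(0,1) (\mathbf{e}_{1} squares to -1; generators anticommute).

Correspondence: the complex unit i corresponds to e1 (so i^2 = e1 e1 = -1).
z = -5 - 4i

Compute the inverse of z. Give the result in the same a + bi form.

In blades: z = -5 - 4 e_{1}.
With qbar = -5 + 4 e_{1} (scalar fixed, mapped units negated), z qbar = 41 (the sum of squared coefficients), so z^-1 = qbar / (41) = -\frac{5}{41} + \frac{4}{41} e_{1}; translating back:
Answer: -\frac{5}{41} + \frac{4}{41}i


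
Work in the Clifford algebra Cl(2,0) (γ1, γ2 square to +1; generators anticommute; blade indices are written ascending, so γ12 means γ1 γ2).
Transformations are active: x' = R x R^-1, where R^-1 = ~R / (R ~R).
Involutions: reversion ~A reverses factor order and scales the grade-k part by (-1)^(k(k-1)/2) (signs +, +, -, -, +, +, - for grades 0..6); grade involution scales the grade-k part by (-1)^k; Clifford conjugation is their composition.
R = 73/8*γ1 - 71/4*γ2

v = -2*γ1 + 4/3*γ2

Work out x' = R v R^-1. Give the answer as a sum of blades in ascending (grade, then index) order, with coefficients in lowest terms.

~R = 73/8*γ1 - 71/4*γ2, and R ~R = 25493/64, so R^-1 = ~R / (25493/64).
R v = -503/12 - 70/3*γ12
Answer: 6082/76479*γ1 + 61244/25493*γ2


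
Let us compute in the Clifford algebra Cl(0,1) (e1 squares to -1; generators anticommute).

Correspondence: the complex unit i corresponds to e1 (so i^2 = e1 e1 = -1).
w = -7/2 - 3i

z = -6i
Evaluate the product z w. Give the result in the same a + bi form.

In blades: z = -6*e1, w = -7/2 - 3*e1.
Distribute z over w term by term (generator squares from the signature, products reordered to ascending indices): (-6*e1)*w = -18 + 21*e1.
Sum: -18 + 21*e1; translating back through the correspondence:
Answer: -18 + 21i


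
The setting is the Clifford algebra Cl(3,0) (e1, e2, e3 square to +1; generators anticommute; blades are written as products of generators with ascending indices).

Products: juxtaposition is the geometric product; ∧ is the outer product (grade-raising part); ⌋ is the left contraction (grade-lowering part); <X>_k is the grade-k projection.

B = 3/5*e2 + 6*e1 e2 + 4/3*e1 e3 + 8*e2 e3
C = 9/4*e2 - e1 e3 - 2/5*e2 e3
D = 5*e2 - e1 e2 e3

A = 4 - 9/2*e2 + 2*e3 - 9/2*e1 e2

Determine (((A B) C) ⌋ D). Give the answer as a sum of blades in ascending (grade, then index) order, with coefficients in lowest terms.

step 1: 243/10 + 649/30*e1 - 68/5*e2 - 36*e3 + 24*e1 e2 - 92/3*e1 e3 + 184/5*e2 e3 + 18*e1 e2 e3
step 2: -3491/75 + 126/5*e1 + 891/40*e2 - 14849/150*e3 - 47/120*e1 e2 - 372/5*e1 e3 + 2382/25*e2 e3 + 3506/75*e1 e2 e3
step 3: 94873/600 + 2382/25*e1 - 475/3*e2 - 47/120*e3 + 14849/150*e1 e2 + 891/40*e1 e3 - 126/5*e2 e3 + 3491/75*e1 e2 e3
Answer: 94873/600 + 2382/25*e1 - 475/3*e2 - 47/120*e3 + 14849/150*e1 e2 + 891/40*e1 e3 - 126/5*e2 e3 + 3491/75*e1 e2 e3


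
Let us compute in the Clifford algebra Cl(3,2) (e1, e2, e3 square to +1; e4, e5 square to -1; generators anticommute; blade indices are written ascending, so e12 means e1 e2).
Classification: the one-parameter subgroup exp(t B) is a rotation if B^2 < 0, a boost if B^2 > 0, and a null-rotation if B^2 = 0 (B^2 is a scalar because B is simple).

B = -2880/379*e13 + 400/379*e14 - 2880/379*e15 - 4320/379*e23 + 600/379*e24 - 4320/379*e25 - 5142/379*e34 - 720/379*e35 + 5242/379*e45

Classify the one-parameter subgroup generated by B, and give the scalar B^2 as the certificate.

B^2 term by term: the squares give (-2880/379)^2*(e13)^2 + (400/379)^2*(e14)^2 + (-2880/379)^2*(e15)^2 + (-4320/379)^2*(e23)^2 + (600/379)^2*(e24)^2 + (-4320/379)^2*(e25)^2 + (-5142/379)^2*(e34)^2 + (-720/379)^2*(e35)^2 + (5242/379)^2*(e45)^2 = 8294400/143641*(-1) + 160000/143641*(+1) + 8294400/143641*(+1) + 18662400/143641*(-1) + 360000/143641*(+1) + 18662400/143641*(+1) + 26440164/143641*(+1) + 518400/143641*(+1) + 27478564/143641*(-1) = 0 (each basis 2-blade squares to minus the product of its generators' squares); cross terms between blades sharing an index anticommute and cancel; the commuting (index-disjoint) pairs give grade-4 terms 2*c*c'*(blade product), which cancel blade by blade — e1234: 3456000/143641 - 3456000/143641 = 0; e1235: -24883200/143641 + 24883200/143641 = 0; e1245: 3456000/143641 - 3456000/143641 = 0; e1345: -30193920/143641 + 576000/143641 + 29617920/143641 = 0; e2345: -45290880/143641 + 864000/143641 + 44426880/143641 = 0 — confirming B is simple. So B^2 = 0.
Answer: null-rotation, certificate B^2 = 0. Why this suffices: the scalar 0 survives any versor conjugation, so its sign alone determines the class however B is presented.


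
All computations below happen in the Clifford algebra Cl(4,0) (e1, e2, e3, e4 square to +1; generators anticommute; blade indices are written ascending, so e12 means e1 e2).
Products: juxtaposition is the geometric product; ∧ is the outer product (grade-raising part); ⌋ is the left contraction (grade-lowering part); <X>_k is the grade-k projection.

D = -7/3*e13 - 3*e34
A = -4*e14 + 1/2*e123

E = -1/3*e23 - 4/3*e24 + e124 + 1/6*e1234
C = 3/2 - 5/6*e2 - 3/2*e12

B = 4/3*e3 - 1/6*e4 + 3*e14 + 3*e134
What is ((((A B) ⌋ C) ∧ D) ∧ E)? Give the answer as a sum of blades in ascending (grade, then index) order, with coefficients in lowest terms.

step 1: 12 + 2/3*e1 - 12*e3 + 2/3*e12 + 3/2*e24 + 16/3*e134 + 3/2*e234 - 1/12*e1234
step 2: 19 - 11*e2 - 18*e12
step 3: -133/3*e13 - 57*e34 - 77/3*e123 + 33*e234 + 54*e1234
step 4: -532/9*e1234
Answer: -532/9*e1234


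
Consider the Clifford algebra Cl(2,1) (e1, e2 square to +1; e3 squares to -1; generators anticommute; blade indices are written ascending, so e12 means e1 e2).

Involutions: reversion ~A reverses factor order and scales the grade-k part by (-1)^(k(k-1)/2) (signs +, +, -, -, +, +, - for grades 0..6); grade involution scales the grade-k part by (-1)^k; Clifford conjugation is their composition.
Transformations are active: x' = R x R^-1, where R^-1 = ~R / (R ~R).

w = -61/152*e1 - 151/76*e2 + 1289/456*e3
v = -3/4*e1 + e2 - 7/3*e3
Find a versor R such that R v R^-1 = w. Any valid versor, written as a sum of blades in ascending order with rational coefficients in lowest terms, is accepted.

Key observation: q(v) = q(w) = -559/144 (sandwiches preserve the norm), so R = v + w = -175/152*e1 - 75/76*e2 + 75/152*e3 works whenever it is invertible — the component of v along it is kept and (v - w)/2 reverses, sending v to w.
Answer: -175/152*e1 - 75/76*e2 + 75/152*e3


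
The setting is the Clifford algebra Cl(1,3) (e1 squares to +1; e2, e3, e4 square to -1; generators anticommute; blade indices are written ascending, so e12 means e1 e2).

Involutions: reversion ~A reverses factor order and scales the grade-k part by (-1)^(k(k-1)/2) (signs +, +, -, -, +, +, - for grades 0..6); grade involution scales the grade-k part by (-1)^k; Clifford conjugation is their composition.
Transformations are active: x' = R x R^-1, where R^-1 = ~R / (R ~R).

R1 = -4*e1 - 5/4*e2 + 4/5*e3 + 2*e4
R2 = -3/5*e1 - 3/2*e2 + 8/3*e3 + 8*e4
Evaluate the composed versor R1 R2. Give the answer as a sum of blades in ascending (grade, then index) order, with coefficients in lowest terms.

Distribute over the terms of R1 (each basis-blade product reordered to ascending indices, repeated generators contracted through their squares):
(-4*e1) R2 = 12/5 + 6*e12 - 32/3*e13 - 32*e14
(-5/4*e2) R2 = -15/8 - 3/4*e12 - 10/3*e23 - 10*e24
(4/5*e3) R2 = -32/15 + 12/25*e13 + 6/5*e23 + 32/5*e34
(2*e4) R2 = -16 + 6/5*e14 + 3*e24 - 16/3*e34
Summing the partial products and collecting blades:
Answer: -2113/120 + 21/4*e12 - 764/75*e13 - 154/5*e14 - 32/15*e23 - 7*e24 + 16/15*e34


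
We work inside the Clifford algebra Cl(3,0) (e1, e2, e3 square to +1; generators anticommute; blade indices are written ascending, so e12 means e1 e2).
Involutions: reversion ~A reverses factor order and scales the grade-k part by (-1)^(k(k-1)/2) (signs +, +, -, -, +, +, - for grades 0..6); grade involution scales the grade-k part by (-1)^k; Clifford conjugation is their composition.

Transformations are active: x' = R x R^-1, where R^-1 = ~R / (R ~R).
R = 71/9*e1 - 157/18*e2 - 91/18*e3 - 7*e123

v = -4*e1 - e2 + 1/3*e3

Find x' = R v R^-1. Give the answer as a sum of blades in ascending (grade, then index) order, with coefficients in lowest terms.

~R = 71/9*e1 - 157/18*e2 - 91/18*e3 + 7*e123, and R ~R = 11495/54, so R^-1 = ~R / (11495/54).
R v = -662/27 - 406/9*e12 - 664/27*e13 + 541/27*e23
Answer: 17896/20691*e1 + 28799/20691*e2 + 78587/20691*e3


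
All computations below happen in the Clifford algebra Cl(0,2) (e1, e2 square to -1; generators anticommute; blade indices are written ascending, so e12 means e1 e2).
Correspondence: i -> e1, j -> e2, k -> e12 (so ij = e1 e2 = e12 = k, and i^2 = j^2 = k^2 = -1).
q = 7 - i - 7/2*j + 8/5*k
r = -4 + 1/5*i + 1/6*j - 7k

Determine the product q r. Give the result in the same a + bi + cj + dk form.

In blades: q = 7 - e1 - 7/2*e2 + 8/5*e12, r = -4 + 1/5*e1 + 1/6*e2 - 7*e12.
Distribute q over r term by term (generator squares from the signature, products reordered to ascending indices): (7)*r = -28 + 7/5*e1 + 7/6*e2 - 49*e12; (-e1)*r = 1/5 + 4*e1 - 7*e2 - 1/6*e12; (-7/2*e2)*r = 7/12 + 49/2*e1 + 14*e2 + 7/10*e12; (8/5*e12)*r = 56/5 - 4/15*e1 + 8/25*e2 - 32/5*e12.
Sum: -961/60 + 889/30*e1 + 1273/150*e2 - 823/15*e12; translating back through the correspondence:
Answer: -961/60 + 889/30*i + 1273/150*j - 823/15*k
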